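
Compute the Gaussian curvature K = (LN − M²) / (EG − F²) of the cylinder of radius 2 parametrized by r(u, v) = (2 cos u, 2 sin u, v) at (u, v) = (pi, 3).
K = 0

Coefficients of the first fundamental form: E = 4, F = 0, G = 1.
Coefficients of the second fundamental form: L = -2, M = 0, N = 0.
Assemble K = (LN − M²)/(EG − F²) = 0. At (u, v) = (pi, 3): K = 0.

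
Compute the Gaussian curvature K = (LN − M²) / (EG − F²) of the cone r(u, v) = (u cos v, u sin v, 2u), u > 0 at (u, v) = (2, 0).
K = 0

Coefficients of the first fundamental form: E = 5, F = 0, G = u^2.
Coefficients of the second fundamental form: L = 0, M = 0, N = 2*sqrt(5)*u^2/(5*Abs(u)).
Assemble K = (LN − M²)/(EG − F²) = 0. At (u, v) = (2, 0): K = 0.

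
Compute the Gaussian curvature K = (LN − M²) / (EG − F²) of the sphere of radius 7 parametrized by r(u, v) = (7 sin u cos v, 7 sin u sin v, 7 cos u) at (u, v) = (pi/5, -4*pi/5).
K = 1/49

Coefficients of the first fundamental form: E = 49, F = 0, G = 49*sin(u)^2.
Coefficients of the second fundamental form: L = -7*sin(u)/Abs(sin(u)), M = 0, N = -7*sin(u)^3/Abs(sin(u)).
Assemble K = (LN − M²)/(EG − F²) = 1/49. At (u, v) = (pi/5, -4*pi/5): K = 1/49.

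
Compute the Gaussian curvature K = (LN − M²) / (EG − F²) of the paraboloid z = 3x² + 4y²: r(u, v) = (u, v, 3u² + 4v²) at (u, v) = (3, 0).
K = 48/105625

Coefficients of the first fundamental form: E = 36*u^2 + 1, F = 48*u*v, G = 64*v^2 + 1.
Coefficients of the second fundamental form: L = 6/sqrt(36*u^2 + 64*v^2 + 1), M = 0, N = 8/sqrt(36*u^2 + 64*v^2 + 1).
Assemble K = (LN − M²)/(EG − F²) = 48/(1296*u^4 + 4608*u^2*v^2 + 72*u^2 + 4096*v^4 + 128*v^2 + 1). At (u, v) = (3, 0): K = 48/105625.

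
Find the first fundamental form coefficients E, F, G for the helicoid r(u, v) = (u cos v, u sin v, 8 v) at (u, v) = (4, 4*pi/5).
E = 1;  F = 0;  G = 80

Partials: r_u = (cos(v), sin(v), 0), r_v = (-u*sin(v), u*cos(v), 8). As functions of (u, v):
  E = r_u · r_u = 1,
  F = r_u · r_v = 0,
  G = r_v · r_v = u^2 + 64.
Evaluating at (u, v) = (4, 4*pi/5): E = 1, F = 0, G = 80.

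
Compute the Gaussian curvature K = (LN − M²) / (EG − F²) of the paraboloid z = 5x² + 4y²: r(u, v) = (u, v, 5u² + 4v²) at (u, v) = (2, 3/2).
K = 16/59405

Coefficients of the first fundamental form: E = 100*u^2 + 1, F = 80*u*v, G = 64*v^2 + 1.
Coefficients of the second fundamental form: L = 10/sqrt(100*u^2 + 64*v^2 + 1), M = 0, N = 8/sqrt(100*u^2 + 64*v^2 + 1).
Assemble K = (LN − M²)/(EG − F²) = 80/(10000*u^4 + 12800*u^2*v^2 + 200*u^2 + 4096*v^4 + 128*v^2 + 1). At (u, v) = (2, 3/2): K = 16/59405.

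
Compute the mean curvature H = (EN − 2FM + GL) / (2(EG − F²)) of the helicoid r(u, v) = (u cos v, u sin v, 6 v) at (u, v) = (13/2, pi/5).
H = 0

With E = 1, F = 0, G = u^2 + 36, L = 0, M = -6/sqrt(u^2 + 36), N = 0, assemble
  H = (EN − 2FM + GL) / (2(EG − F²)) = 0.
At (u, v) = (13/2, pi/5): H = 0.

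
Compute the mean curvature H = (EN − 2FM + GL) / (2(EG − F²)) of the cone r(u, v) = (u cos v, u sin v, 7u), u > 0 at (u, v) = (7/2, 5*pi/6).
H = sqrt(2)/10

With E = 50, F = 0, G = u^2, L = 0, M = 0, N = 7*sqrt(2)*u^2/(10*Abs(u)), assemble
  H = (EN − 2FM + GL) / (2(EG − F²)) = 7*sqrt(2)/(20*Abs(u)).
At (u, v) = (7/2, 5*pi/6): H = sqrt(2)/10.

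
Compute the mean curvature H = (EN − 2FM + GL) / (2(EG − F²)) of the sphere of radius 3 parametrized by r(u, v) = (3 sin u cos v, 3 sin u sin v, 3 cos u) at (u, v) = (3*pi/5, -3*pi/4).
H = -1/3

With E = 9, F = 0, G = 9*sin(u)^2, L = -3*sin(u)/Abs(sin(u)), M = 0, N = -3*sin(u)^3/Abs(sin(u)), assemble
  H = (EN − 2FM + GL) / (2(EG − F²)) = -sin(u)/(3*Abs(sin(u))).
At (u, v) = (3*pi/5, -3*pi/4): H = -1/3.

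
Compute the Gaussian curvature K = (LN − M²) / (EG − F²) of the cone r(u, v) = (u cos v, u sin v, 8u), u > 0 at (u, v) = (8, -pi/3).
K = 0

Coefficients of the first fundamental form: E = 65, F = 0, G = u^2.
Coefficients of the second fundamental form: L = 0, M = 0, N = 8*sqrt(65)*u^2/(65*Abs(u)).
Assemble K = (LN − M²)/(EG − F²) = 0. At (u, v) = (8, -pi/3): K = 0.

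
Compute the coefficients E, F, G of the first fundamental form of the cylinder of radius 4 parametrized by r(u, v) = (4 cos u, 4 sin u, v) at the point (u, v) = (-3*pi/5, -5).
E = 16;  F = 0;  G = 1

Partials: r_u = (-4*sin(u), 4*cos(u), 0), r_v = (0, 0, 1). As functions of (u, v):
  E = r_u · r_u = 16,
  F = r_u · r_v = 0,
  G = r_v · r_v = 1.
Evaluating at (u, v) = (-3*pi/5, -5): E = 16, F = 0, G = 1.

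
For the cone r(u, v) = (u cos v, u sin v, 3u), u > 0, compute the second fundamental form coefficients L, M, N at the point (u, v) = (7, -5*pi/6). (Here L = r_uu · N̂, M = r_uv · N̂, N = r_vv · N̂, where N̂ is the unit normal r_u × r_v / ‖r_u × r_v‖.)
L = 0;  M = 0;  N = 21*sqrt(10)/10

Compute the unit normal N̂(u, v) = (-3*sqrt(10)*u*cos(v)/(10*Abs(u)), -3*sqrt(10)*u*sin(v)/(10*Abs(u)), sqrt(10)*u/(10*Abs(u))), and the second partials r_uu, r_uv, r_vv. Take dot products:
  L(u, v) = r_uu · N̂ = 0,
  M(u, v) = r_uv · N̂ = 0,
  N(u, v) = r_vv · N̂ = 3*sqrt(10)*u^2/(10*Abs(u)).
Evaluating at (u, v) = (7, -5*pi/6):
  L = 0, M = 0, N = 21*sqrt(10)/10.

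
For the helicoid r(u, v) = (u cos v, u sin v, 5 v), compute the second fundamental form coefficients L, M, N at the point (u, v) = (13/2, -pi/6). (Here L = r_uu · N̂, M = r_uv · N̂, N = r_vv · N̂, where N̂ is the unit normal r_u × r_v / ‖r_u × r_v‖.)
L = 0;  M = -10*sqrt(269)/269;  N = 0

Compute the unit normal N̂(u, v) = (5*sin(v)/sqrt(u^2 + 25), -5*cos(v)/sqrt(u^2 + 25), u/sqrt(u^2 + 25)), and the second partials r_uu, r_uv, r_vv. Take dot products:
  L(u, v) = r_uu · N̂ = 0,
  M(u, v) = r_uv · N̂ = -5/sqrt(u^2 + 25),
  N(u, v) = r_vv · N̂ = 0.
Evaluating at (u, v) = (13/2, -pi/6):
  L = 0, M = -10*sqrt(269)/269, N = 0.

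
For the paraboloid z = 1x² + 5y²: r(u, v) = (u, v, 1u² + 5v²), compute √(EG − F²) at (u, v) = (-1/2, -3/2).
√(EG − F²)|_{(-1/2, -3/2)} = sqrt(227)

E = 4*u^2 + 1, F = 20*u*v, G = 100*v^2 + 1; EG − F² = 4*u^2 + 100*v^2 + 1; √(EG − F²) = sqrt(4*u^2 + 100*v^2 + 1). At the given point: sqrt(227).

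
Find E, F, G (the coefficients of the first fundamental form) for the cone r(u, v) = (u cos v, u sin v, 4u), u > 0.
E = 17;  F = 0;  G = u^2

Compute partials: r_u = (cos(v), sin(v), 4), r_v = (-u*sin(v), u*cos(v), 0). Then
  E = r_u · r_u = 17,
  F = r_u · r_v = 0,
  G = r_v · r_v = u^2.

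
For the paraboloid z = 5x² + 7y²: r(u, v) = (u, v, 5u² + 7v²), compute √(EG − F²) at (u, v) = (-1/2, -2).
√(EG − F²)|_{(-1/2, -2)} = 9*sqrt(10)

E = 100*u^2 + 1, F = 140*u*v, G = 196*v^2 + 1; EG − F² = 100*u^2 + 196*v^2 + 1; √(EG − F²) = sqrt(100*u^2 + 196*v^2 + 1). At the given point: 9*sqrt(10).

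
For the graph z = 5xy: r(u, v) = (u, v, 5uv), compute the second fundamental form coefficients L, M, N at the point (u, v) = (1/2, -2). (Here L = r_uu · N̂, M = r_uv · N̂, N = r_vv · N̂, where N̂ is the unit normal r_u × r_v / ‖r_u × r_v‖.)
L = 0;  M = 10*sqrt(429)/429;  N = 0

Compute the unit normal N̂(u, v) = (-5*v/sqrt(25*u^2 + 25*v^2 + 1), -5*u/sqrt(25*u^2 + 25*v^2 + 1), 1/sqrt(25*u^2 + 25*v^2 + 1)), and the second partials r_uu, r_uv, r_vv. Take dot products:
  L(u, v) = r_uu · N̂ = 0,
  M(u, v) = r_uv · N̂ = 5/sqrt(25*u^2 + 25*v^2 + 1),
  N(u, v) = r_vv · N̂ = 0.
Evaluating at (u, v) = (1/2, -2):
  L = 0, M = 10*sqrt(429)/429, N = 0.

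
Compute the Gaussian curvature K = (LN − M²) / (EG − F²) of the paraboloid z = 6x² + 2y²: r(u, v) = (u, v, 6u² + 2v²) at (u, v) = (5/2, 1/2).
K = 48/819025

Coefficients of the first fundamental form: E = 144*u^2 + 1, F = 48*u*v, G = 16*v^2 + 1.
Coefficients of the second fundamental form: L = 12/sqrt(144*u^2 + 16*v^2 + 1), M = 0, N = 4/sqrt(144*u^2 + 16*v^2 + 1).
Assemble K = (LN − M²)/(EG − F²) = 48/(20736*u^4 + 4608*u^2*v^2 + 288*u^2 + 256*v^4 + 32*v^2 + 1). At (u, v) = (5/2, 1/2): K = 48/819025.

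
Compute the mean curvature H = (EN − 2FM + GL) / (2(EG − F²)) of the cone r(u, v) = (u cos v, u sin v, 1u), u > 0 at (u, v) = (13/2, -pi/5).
H = sqrt(2)/26

With E = 2, F = 0, G = u^2, L = 0, M = 0, N = sqrt(2)*u^2/(2*Abs(u)), assemble
  H = (EN − 2FM + GL) / (2(EG − F²)) = sqrt(2)/(4*Abs(u)).
At (u, v) = (13/2, -pi/5): H = sqrt(2)/26.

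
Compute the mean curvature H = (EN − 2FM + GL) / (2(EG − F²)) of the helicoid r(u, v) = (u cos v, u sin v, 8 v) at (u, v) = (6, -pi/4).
H = 0

With E = 1, F = 0, G = u^2 + 64, L = 0, M = -8/sqrt(u^2 + 64), N = 0, assemble
  H = (EN − 2FM + GL) / (2(EG − F²)) = 0.
At (u, v) = (6, -pi/4): H = 0.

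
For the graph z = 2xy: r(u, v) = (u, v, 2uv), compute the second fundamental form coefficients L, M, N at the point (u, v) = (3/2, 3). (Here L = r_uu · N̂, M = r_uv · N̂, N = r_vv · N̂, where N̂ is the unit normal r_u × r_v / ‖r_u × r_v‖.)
L = 0;  M = sqrt(46)/23;  N = 0

Compute the unit normal N̂(u, v) = (-2*v/sqrt(4*u^2 + 4*v^2 + 1), -2*u/sqrt(4*u^2 + 4*v^2 + 1), 1/sqrt(4*u^2 + 4*v^2 + 1)), and the second partials r_uu, r_uv, r_vv. Take dot products:
  L(u, v) = r_uu · N̂ = 0,
  M(u, v) = r_uv · N̂ = 2/sqrt(4*u^2 + 4*v^2 + 1),
  N(u, v) = r_vv · N̂ = 0.
Evaluating at (u, v) = (3/2, 3):
  L = 0, M = sqrt(46)/23, N = 0.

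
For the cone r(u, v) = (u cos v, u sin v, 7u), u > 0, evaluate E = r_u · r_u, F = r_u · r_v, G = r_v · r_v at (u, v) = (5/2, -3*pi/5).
E = 50;  F = 0;  G = 25/4

Partials: r_u = (cos(v), sin(v), 7), r_v = (-u*sin(v), u*cos(v), 0). As functions of (u, v):
  E = r_u · r_u = 50,
  F = r_u · r_v = 0,
  G = r_v · r_v = u^2.
Evaluating at (u, v) = (5/2, -3*pi/5): E = 50, F = 0, G = 25/4.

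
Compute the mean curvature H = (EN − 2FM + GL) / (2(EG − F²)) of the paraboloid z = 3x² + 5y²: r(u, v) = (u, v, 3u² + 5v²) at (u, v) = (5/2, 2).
H = 2333*sqrt(626)/391876

With E = 36*u^2 + 1, F = 60*u*v, G = 100*v^2 + 1, L = 6/sqrt(36*u^2 + 100*v^2 + 1), M = 0, N = 10/sqrt(36*u^2 + 100*v^2 + 1), assemble
  H = (EN − 2FM + GL) / (2(EG − F²)) = 4*(45*u^2 + 75*v^2 + 2)/(36*u^2 + 100*v^2 + 1)^(3/2).
At (u, v) = (5/2, 2): H = 2333*sqrt(626)/391876.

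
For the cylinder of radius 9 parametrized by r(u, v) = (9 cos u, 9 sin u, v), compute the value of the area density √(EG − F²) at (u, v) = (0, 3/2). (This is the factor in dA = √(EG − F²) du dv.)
√(EG − F²)|_{(0, 3/2)} = 9

E = 81, F = 0, G = 1, so EG − F² = 81. Taking the positive square root: √(EG − F²) = 9. At (u, v) = (0, 3/2): 9.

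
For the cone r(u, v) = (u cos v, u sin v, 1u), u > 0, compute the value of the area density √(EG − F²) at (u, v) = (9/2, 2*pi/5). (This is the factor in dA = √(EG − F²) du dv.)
√(EG − F²)|_{(9/2, 2*pi/5)} = 9*sqrt(2)/2

E = 2, F = 0, G = u^2, so EG − F² = 2*u^2. Taking the positive square root: √(EG − F²) = sqrt(2)*Abs(u). At (u, v) = (9/2, 2*pi/5): 9*sqrt(2)/2.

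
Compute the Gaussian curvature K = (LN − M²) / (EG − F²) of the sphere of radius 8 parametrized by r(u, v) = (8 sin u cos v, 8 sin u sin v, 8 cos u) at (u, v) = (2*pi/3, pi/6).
K = 1/64

Coefficients of the first fundamental form: E = 64, F = 0, G = 64*sin(u)^2.
Coefficients of the second fundamental form: L = -8*sin(u)/Abs(sin(u)), M = 0, N = -8*sin(u)^3/Abs(sin(u)).
Assemble K = (LN − M²)/(EG − F²) = 1/64. At (u, v) = (2*pi/3, pi/6): K = 1/64.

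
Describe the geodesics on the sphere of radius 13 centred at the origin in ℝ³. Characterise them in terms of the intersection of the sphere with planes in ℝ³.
Geodesics on the sphere of radius 13 are great circles — circles of radius 13 obtained as the intersection of the sphere with planes through the origin (the centre of the sphere).

A curve α(t) of nonzero constant speed on the sphere of radius 13 is a geodesic iff its acceleration α̈ is everywhere normal to the surface, i.e. parallel to the radial vector α(t). Then d/dt(α × α̇) = α̇ × α̇ + α × α̈ = 0, so α × α̇ is a constant vector n ≠ 0 and α(t) · n = 0 for all t: α lies in the plane through the origin with normal n. The intersection of that plane with the sphere is a circle of radius 13 (a great circle). Conversely, a great circle traversed at constant speed has centripetal acceleration pointing at the origin, hence normal to the sphere, so every great circle is a geodesic.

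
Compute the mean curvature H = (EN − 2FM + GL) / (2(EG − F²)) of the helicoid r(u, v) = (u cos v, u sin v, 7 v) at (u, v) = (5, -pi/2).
H = 0

With E = 1, F = 0, G = u^2 + 49, L = 0, M = -7/sqrt(u^2 + 49), N = 0, assemble
  H = (EN − 2FM + GL) / (2(EG − F²)) = 0.
At (u, v) = (5, -pi/2): H = 0.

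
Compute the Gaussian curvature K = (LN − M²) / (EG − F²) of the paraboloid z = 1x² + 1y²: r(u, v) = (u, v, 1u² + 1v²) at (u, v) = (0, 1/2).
K = 1

Coefficients of the first fundamental form: E = 4*u^2 + 1, F = 4*u*v, G = 4*v^2 + 1.
Coefficients of the second fundamental form: L = 2/sqrt(4*u^2 + 4*v^2 + 1), M = 0, N = 2/sqrt(4*u^2 + 4*v^2 + 1).
Assemble K = (LN − M²)/(EG − F²) = 4/(16*u^4 + 32*u^2*v^2 + 8*u^2 + 16*v^4 + 8*v^2 + 1). At (u, v) = (0, 1/2): K = 1.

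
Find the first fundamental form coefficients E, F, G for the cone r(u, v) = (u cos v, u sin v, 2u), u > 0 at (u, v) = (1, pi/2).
E = 5;  F = 0;  G = 1

Partials: r_u = (cos(v), sin(v), 2), r_v = (-u*sin(v), u*cos(v), 0). As functions of (u, v):
  E = r_u · r_u = 5,
  F = r_u · r_v = 0,
  G = r_v · r_v = u^2.
Evaluating at (u, v) = (1, pi/2): E = 5, F = 0, G = 1.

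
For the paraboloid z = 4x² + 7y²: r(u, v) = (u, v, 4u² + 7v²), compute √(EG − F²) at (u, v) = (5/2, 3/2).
√(EG − F²)|_{(5/2, 3/2)} = sqrt(842)

E = 64*u^2 + 1, F = 112*u*v, G = 196*v^2 + 1; EG − F² = 64*u^2 + 196*v^2 + 1; √(EG − F²) = sqrt(64*u^2 + 196*v^2 + 1). At the given point: sqrt(842).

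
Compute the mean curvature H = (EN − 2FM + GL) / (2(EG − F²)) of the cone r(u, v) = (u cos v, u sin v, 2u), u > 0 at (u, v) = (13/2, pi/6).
H = 2*sqrt(5)/65

With E = 5, F = 0, G = u^2, L = 0, M = 0, N = 2*sqrt(5)*u^2/(5*Abs(u)), assemble
  H = (EN − 2FM + GL) / (2(EG − F²)) = sqrt(5)/(5*Abs(u)).
At (u, v) = (13/2, pi/6): H = 2*sqrt(5)/65.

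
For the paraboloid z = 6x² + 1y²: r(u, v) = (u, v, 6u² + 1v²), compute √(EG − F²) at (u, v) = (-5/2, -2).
√(EG − F²)|_{(-5/2, -2)} = sqrt(917)

E = 144*u^2 + 1, F = 24*u*v, G = 4*v^2 + 1; EG − F² = 144*u^2 + 4*v^2 + 1; √(EG − F²) = sqrt(144*u^2 + 4*v^2 + 1). At the given point: sqrt(917).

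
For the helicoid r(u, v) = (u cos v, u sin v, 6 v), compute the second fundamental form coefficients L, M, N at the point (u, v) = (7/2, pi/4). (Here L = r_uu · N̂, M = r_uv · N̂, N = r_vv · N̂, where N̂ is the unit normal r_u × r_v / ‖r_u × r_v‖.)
L = 0;  M = -12*sqrt(193)/193;  N = 0

Compute the unit normal N̂(u, v) = (6*sin(v)/sqrt(u^2 + 36), -6*cos(v)/sqrt(u^2 + 36), u/sqrt(u^2 + 36)), and the second partials r_uu, r_uv, r_vv. Take dot products:
  L(u, v) = r_uu · N̂ = 0,
  M(u, v) = r_uv · N̂ = -6/sqrt(u^2 + 36),
  N(u, v) = r_vv · N̂ = 0.
Evaluating at (u, v) = (7/2, pi/4):
  L = 0, M = -12*sqrt(193)/193, N = 0.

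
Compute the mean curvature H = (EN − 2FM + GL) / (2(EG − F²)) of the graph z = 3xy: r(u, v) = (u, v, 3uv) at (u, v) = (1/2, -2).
H = 216*sqrt(157)/24649

With E = 9*v^2 + 1, F = 9*u*v, G = 9*u^2 + 1, L = 0, M = 3/sqrt(9*u^2 + 9*v^2 + 1), N = 0, assemble
  H = (EN − 2FM + GL) / (2(EG − F²)) = -27*u*v/(9*u^2 + 9*v^2 + 1)^(3/2).
At (u, v) = (1/2, -2): H = 216*sqrt(157)/24649.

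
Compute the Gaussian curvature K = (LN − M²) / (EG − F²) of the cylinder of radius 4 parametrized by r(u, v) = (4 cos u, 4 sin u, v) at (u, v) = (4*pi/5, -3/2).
K = 0

Coefficients of the first fundamental form: E = 16, F = 0, G = 1.
Coefficients of the second fundamental form: L = -4, M = 0, N = 0.
Assemble K = (LN − M²)/(EG − F²) = 0. At (u, v) = (4*pi/5, -3/2): K = 0.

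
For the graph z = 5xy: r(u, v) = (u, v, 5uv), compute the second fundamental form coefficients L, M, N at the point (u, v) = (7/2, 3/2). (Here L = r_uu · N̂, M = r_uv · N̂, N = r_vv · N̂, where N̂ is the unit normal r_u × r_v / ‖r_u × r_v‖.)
L = 0;  M = 5*sqrt(1454)/727;  N = 0

Compute the unit normal N̂(u, v) = (-5*v/sqrt(25*u^2 + 25*v^2 + 1), -5*u/sqrt(25*u^2 + 25*v^2 + 1), 1/sqrt(25*u^2 + 25*v^2 + 1)), and the second partials r_uu, r_uv, r_vv. Take dot products:
  L(u, v) = r_uu · N̂ = 0,
  M(u, v) = r_uv · N̂ = 5/sqrt(25*u^2 + 25*v^2 + 1),
  N(u, v) = r_vv · N̂ = 0.
Evaluating at (u, v) = (7/2, 3/2):
  L = 0, M = 5*sqrt(1454)/727, N = 0.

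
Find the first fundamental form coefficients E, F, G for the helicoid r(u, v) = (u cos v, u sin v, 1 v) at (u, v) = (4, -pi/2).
E = 1;  F = 0;  G = 17

Partials: r_u = (cos(v), sin(v), 0), r_v = (-u*sin(v), u*cos(v), 1). As functions of (u, v):
  E = r_u · r_u = 1,
  F = r_u · r_v = 0,
  G = r_v · r_v = u^2 + 1.
Evaluating at (u, v) = (4, -pi/2): E = 1, F = 0, G = 17.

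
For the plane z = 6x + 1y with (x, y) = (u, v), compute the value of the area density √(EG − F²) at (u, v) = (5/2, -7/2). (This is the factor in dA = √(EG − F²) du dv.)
√(EG − F²)|_{(5/2, -7/2)} = sqrt(38)

E = 37, F = 6, G = 2, so EG − F² = 38. Taking the positive square root: √(EG − F²) = sqrt(38). At (u, v) = (5/2, -7/2): sqrt(38).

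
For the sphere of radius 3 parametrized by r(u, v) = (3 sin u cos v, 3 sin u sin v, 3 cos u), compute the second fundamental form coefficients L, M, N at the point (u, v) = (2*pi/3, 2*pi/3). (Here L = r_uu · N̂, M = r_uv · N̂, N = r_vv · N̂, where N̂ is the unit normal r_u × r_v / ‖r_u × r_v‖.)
L = -3;  M = 0;  N = -9/4

Compute the unit normal N̂(u, v) = (sin(u)^2*cos(v)/Abs(sin(u)), sin(u)^2*sin(v)/Abs(sin(u)), sin(2*u)/(2*Abs(sin(u)))), and the second partials r_uu, r_uv, r_vv. Take dot products:
  L(u, v) = r_uu · N̂ = -3*sin(u)/Abs(sin(u)),
  M(u, v) = r_uv · N̂ = 0,
  N(u, v) = r_vv · N̂ = -3*sin(u)^3/Abs(sin(u)).
Evaluating at (u, v) = (2*pi/3, 2*pi/3):
  L = -3, M = 0, N = -9/4.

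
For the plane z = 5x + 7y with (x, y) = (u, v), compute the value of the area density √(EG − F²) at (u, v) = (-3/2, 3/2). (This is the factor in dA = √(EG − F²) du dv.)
√(EG − F²)|_{(-3/2, 3/2)} = 5*sqrt(3)

E = 26, F = 35, G = 50, so EG − F² = 75. Taking the positive square root: √(EG − F²) = 5*sqrt(3). At (u, v) = (-3/2, 3/2): 5*sqrt(3).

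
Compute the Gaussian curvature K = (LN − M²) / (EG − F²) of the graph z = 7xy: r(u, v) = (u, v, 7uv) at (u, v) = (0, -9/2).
K = -784/15784729

Coefficients of the first fundamental form: E = 49*v^2 + 1, F = 49*u*v, G = 49*u^2 + 1.
Coefficients of the second fundamental form: L = 0, M = 7/sqrt(49*u^2 + 49*v^2 + 1), N = 0.
Assemble K = (LN − M²)/(EG − F²) = -49/(2401*u^4 + 4802*u^2*v^2 + 98*u^2 + 2401*v^4 + 98*v^2 + 1). At (u, v) = (0, -9/2): K = -784/15784729.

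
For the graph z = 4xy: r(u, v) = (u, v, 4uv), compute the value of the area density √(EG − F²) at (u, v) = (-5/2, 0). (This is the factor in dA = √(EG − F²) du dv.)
√(EG − F²)|_{(-5/2, 0)} = sqrt(101)

E = 16*v^2 + 1, F = 16*u*v, G = 16*u^2 + 1, so EG − F² = 16*u^2 + 16*v^2 + 1. Taking the positive square root: √(EG − F²) = sqrt(16*u^2 + 16*v^2 + 1). At (u, v) = (-5/2, 0): sqrt(101).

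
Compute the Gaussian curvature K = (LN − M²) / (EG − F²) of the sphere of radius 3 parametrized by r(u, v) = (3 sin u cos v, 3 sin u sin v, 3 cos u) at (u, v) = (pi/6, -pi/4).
K = 1/9

Coefficients of the first fundamental form: E = 9, F = 0, G = 9*sin(u)^2.
Coefficients of the second fundamental form: L = -3*sin(u)/Abs(sin(u)), M = 0, N = -3*sin(u)^3/Abs(sin(u)).
Assemble K = (LN − M²)/(EG − F²) = 1/9. At (u, v) = (pi/6, -pi/4): K = 1/9.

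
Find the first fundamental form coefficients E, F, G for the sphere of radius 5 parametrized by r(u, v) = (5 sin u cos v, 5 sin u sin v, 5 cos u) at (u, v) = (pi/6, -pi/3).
E = 25;  F = 0;  G = 25/4

Partials: r_u = (5*cos(u)*cos(v), 5*sin(v)*cos(u), -5*sin(u)), r_v = (-5*sin(u)*sin(v), 5*sin(u)*cos(v), 0). As functions of (u, v):
  E = r_u · r_u = 25,
  F = r_u · r_v = 0,
  G = r_v · r_v = 25*sin(u)^2.
Evaluating at (u, v) = (pi/6, -pi/3): E = 25, F = 0, G = 25/4.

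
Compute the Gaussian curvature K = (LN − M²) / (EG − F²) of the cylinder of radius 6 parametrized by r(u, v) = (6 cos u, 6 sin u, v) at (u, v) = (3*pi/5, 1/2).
K = 0

Coefficients of the first fundamental form: E = 36, F = 0, G = 1.
Coefficients of the second fundamental form: L = -6, M = 0, N = 0.
Assemble K = (LN − M²)/(EG − F²) = 0. At (u, v) = (3*pi/5, 1/2): K = 0.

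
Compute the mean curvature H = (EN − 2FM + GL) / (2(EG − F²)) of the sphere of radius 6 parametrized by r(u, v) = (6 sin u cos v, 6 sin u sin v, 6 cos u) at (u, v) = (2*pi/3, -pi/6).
H = -1/6

With E = 36, F = 0, G = 36*sin(u)^2, L = -6*sin(u)/Abs(sin(u)), M = 0, N = -6*sin(u)^3/Abs(sin(u)), assemble
  H = (EN − 2FM + GL) / (2(EG − F²)) = -sin(u)/(6*Abs(sin(u))).
At (u, v) = (2*pi/3, -pi/6): H = -1/6.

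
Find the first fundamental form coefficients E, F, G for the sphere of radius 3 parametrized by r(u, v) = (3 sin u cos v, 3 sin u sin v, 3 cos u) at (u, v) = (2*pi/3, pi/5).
E = 9;  F = 0;  G = 27/4

Partials: r_u = (3*cos(u)*cos(v), 3*sin(v)*cos(u), -3*sin(u)), r_v = (-3*sin(u)*sin(v), 3*sin(u)*cos(v), 0). As functions of (u, v):
  E = r_u · r_u = 9,
  F = r_u · r_v = 0,
  G = r_v · r_v = 9*sin(u)^2.
Evaluating at (u, v) = (2*pi/3, pi/5): E = 9, F = 0, G = 27/4.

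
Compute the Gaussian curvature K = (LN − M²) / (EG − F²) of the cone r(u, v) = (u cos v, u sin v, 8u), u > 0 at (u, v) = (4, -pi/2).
K = 0

Coefficients of the first fundamental form: E = 65, F = 0, G = u^2.
Coefficients of the second fundamental form: L = 0, M = 0, N = 8*sqrt(65)*u^2/(65*Abs(u)).
Assemble K = (LN − M²)/(EG − F²) = 0. At (u, v) = (4, -pi/2): K = 0.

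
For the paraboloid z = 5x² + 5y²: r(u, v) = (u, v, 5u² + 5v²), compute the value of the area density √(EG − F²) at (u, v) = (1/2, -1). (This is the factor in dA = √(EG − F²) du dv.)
√(EG − F²)|_{(1/2, -1)} = 3*sqrt(14)

E = 100*u^2 + 1, F = 100*u*v, G = 100*v^2 + 1, so EG − F² = 100*u^2 + 100*v^2 + 1. Taking the positive square root: √(EG − F²) = sqrt(100*u^2 + 100*v^2 + 1). At (u, v) = (1/2, -1): 3*sqrt(14).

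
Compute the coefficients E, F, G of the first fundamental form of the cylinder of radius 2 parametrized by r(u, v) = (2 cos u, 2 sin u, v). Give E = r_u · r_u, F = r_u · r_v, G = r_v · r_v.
E = 4;  F = 0;  G = 1

Compute partials: r_u = (-2*sin(u), 2*cos(u), 0), r_v = (0, 0, 1). Then
  E = r_u · r_u = 4,
  F = r_u · r_v = 0,
  G = r_v · r_v = 1.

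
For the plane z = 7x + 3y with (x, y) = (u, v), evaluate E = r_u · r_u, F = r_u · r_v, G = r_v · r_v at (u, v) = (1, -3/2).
E = 50;  F = 21;  G = 10

Partials: r_u = (1, 0, 7), r_v = (0, 1, 3). As functions of (u, v):
  E = r_u · r_u = 50,
  F = r_u · r_v = 21,
  G = r_v · r_v = 10.
Evaluating at (u, v) = (1, -3/2): E = 50, F = 21, G = 10.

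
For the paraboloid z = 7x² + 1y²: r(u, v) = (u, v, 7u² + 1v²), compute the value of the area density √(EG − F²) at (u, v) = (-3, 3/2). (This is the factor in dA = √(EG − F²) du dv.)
√(EG − F²)|_{(-3, 3/2)} = sqrt(1774)

E = 196*u^2 + 1, F = 28*u*v, G = 4*v^2 + 1, so EG − F² = 196*u^2 + 4*v^2 + 1. Taking the positive square root: √(EG − F²) = sqrt(196*u^2 + 4*v^2 + 1). At (u, v) = (-3, 3/2): sqrt(1774).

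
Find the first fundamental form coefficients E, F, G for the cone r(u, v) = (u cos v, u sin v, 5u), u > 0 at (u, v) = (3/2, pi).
E = 26;  F = 0;  G = 9/4

Partials: r_u = (cos(v), sin(v), 5), r_v = (-u*sin(v), u*cos(v), 0). As functions of (u, v):
  E = r_u · r_u = 26,
  F = r_u · r_v = 0,
  G = r_v · r_v = u^2.
Evaluating at (u, v) = (3/2, pi): E = 26, F = 0, G = 9/4.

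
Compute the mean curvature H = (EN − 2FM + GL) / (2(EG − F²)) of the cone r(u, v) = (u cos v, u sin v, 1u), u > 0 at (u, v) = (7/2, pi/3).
H = sqrt(2)/14

With E = 2, F = 0, G = u^2, L = 0, M = 0, N = sqrt(2)*u^2/(2*Abs(u)), assemble
  H = (EN − 2FM + GL) / (2(EG − F²)) = sqrt(2)/(4*Abs(u)).
At (u, v) = (7/2, pi/3): H = sqrt(2)/14.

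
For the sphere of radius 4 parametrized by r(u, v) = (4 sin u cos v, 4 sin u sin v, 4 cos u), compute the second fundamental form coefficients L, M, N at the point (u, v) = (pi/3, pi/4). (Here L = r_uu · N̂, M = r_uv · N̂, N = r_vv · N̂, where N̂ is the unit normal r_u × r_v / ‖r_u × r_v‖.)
L = -4;  M = 0;  N = -3

Compute the unit normal N̂(u, v) = (sin(u)^2*cos(v)/Abs(sin(u)), sin(u)^2*sin(v)/Abs(sin(u)), sin(2*u)/(2*Abs(sin(u)))), and the second partials r_uu, r_uv, r_vv. Take dot products:
  L(u, v) = r_uu · N̂ = -4*sin(u)/Abs(sin(u)),
  M(u, v) = r_uv · N̂ = 0,
  N(u, v) = r_vv · N̂ = -4*sin(u)^3/Abs(sin(u)).
Evaluating at (u, v) = (pi/3, pi/4):
  L = -4, M = 0, N = -3.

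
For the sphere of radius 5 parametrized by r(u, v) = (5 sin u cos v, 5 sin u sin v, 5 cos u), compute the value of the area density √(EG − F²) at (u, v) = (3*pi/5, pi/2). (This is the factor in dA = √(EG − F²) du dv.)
√(EG − F²)|_{(3*pi/5, pi/2)} = 25*sqrt(2*sqrt(5) + 10)/4

E = 25, F = 0, G = 25*sin(u)^2, so EG − F² = 625*sin(u)^2. Taking the positive square root: √(EG − F²) = 25*Abs(sin(u)). At (u, v) = (3*pi/5, pi/2): 25*sqrt(2*sqrt(5) + 10)/4.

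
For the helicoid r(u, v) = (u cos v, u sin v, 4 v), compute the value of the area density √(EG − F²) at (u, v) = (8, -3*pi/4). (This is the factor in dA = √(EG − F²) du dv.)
√(EG − F²)|_{(8, -3*pi/4)} = 4*sqrt(5)

E = 1, F = 0, G = u^2 + 16, so EG − F² = u^2 + 16. Taking the positive square root: √(EG − F²) = sqrt(u^2 + 16). At (u, v) = (8, -3*pi/4): 4*sqrt(5).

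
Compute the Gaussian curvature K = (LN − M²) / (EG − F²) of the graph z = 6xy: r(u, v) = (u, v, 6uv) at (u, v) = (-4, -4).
K = -36/1329409

Coefficients of the first fundamental form: E = 36*v^2 + 1, F = 36*u*v, G = 36*u^2 + 1.
Coefficients of the second fundamental form: L = 0, M = 6/sqrt(36*u^2 + 36*v^2 + 1), N = 0.
Assemble K = (LN − M²)/(EG − F²) = -36/(1296*u^4 + 2592*u^2*v^2 + 72*u^2 + 1296*v^4 + 72*v^2 + 1). At (u, v) = (-4, -4): K = -36/1329409.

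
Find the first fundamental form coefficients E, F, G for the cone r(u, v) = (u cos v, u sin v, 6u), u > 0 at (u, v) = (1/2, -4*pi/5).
E = 37;  F = 0;  G = 1/4

Partials: r_u = (cos(v), sin(v), 6), r_v = (-u*sin(v), u*cos(v), 0). As functions of (u, v):
  E = r_u · r_u = 37,
  F = r_u · r_v = 0,
  G = r_v · r_v = u^2.
Evaluating at (u, v) = (1/2, -4*pi/5): E = 37, F = 0, G = 1/4.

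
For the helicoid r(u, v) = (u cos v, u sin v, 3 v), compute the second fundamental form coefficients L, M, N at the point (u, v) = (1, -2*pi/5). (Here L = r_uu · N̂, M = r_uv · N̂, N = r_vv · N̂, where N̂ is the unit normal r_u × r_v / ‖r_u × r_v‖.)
L = 0;  M = -3*sqrt(10)/10;  N = 0

Compute the unit normal N̂(u, v) = (3*sin(v)/sqrt(u^2 + 9), -3*cos(v)/sqrt(u^2 + 9), u/sqrt(u^2 + 9)), and the second partials r_uu, r_uv, r_vv. Take dot products:
  L(u, v) = r_uu · N̂ = 0,
  M(u, v) = r_uv · N̂ = -3/sqrt(u^2 + 9),
  N(u, v) = r_vv · N̂ = 0.
Evaluating at (u, v) = (1, -2*pi/5):
  L = 0, M = -3*sqrt(10)/10, N = 0.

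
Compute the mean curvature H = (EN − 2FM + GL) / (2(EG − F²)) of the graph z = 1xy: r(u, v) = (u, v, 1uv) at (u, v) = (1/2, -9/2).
H = 9*sqrt(86)/3698

With E = v^2 + 1, F = u*v, G = u^2 + 1, L = 0, M = 1/sqrt(u^2 + v^2 + 1), N = 0, assemble
  H = (EN − 2FM + GL) / (2(EG − F²)) = -u*v/(u^2 + v^2 + 1)^(3/2).
At (u, v) = (1/2, -9/2): H = 9*sqrt(86)/3698.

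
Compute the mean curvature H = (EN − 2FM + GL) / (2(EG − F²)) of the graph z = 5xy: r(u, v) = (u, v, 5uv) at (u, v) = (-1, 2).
H = 125*sqrt(14)/2646

With E = 25*v^2 + 1, F = 25*u*v, G = 25*u^2 + 1, L = 0, M = 5/sqrt(25*u^2 + 25*v^2 + 1), N = 0, assemble
  H = (EN − 2FM + GL) / (2(EG − F²)) = -125*u*v/(25*u^2 + 25*v^2 + 1)^(3/2).
At (u, v) = (-1, 2): H = 125*sqrt(14)/2646.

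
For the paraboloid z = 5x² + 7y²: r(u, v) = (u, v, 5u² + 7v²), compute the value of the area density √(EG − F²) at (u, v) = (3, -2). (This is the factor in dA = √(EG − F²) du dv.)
√(EG − F²)|_{(3, -2)} = sqrt(1685)

E = 100*u^2 + 1, F = 140*u*v, G = 196*v^2 + 1, so EG − F² = 100*u^2 + 196*v^2 + 1. Taking the positive square root: √(EG − F²) = sqrt(100*u^2 + 196*v^2 + 1). At (u, v) = (3, -2): sqrt(1685).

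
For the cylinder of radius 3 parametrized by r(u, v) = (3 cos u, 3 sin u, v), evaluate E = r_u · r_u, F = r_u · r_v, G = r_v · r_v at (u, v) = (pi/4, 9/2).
E = 9;  F = 0;  G = 1

Partials: r_u = (-3*sin(u), 3*cos(u), 0), r_v = (0, 0, 1). As functions of (u, v):
  E = r_u · r_u = 9,
  F = r_u · r_v = 0,
  G = r_v · r_v = 1.
Evaluating at (u, v) = (pi/4, 9/2): E = 9, F = 0, G = 1.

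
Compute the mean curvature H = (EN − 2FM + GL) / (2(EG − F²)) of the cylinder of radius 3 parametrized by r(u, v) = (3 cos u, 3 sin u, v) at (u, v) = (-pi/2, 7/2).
H = -1/6

With E = 9, F = 0, G = 1, L = -3, M = 0, N = 0, assemble
  H = (EN − 2FM + GL) / (2(EG − F²)) = -1/6.
At (u, v) = (-pi/2, 7/2): H = -1/6.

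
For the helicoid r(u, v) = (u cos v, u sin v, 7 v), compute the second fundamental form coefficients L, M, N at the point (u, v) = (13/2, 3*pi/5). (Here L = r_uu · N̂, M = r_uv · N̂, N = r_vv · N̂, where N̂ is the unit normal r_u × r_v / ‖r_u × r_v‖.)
L = 0;  M = -14*sqrt(365)/365;  N = 0

Compute the unit normal N̂(u, v) = (7*sin(v)/sqrt(u^2 + 49), -7*cos(v)/sqrt(u^2 + 49), u/sqrt(u^2 + 49)), and the second partials r_uu, r_uv, r_vv. Take dot products:
  L(u, v) = r_uu · N̂ = 0,
  M(u, v) = r_uv · N̂ = -7/sqrt(u^2 + 49),
  N(u, v) = r_vv · N̂ = 0.
Evaluating at (u, v) = (13/2, 3*pi/5):
  L = 0, M = -14*sqrt(365)/365, N = 0.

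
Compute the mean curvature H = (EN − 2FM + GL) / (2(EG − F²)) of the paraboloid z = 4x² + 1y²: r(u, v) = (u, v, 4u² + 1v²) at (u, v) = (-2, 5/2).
H = 361*sqrt(282)/79524

With E = 64*u^2 + 1, F = 16*u*v, G = 4*v^2 + 1, L = 8/sqrt(64*u^2 + 4*v^2 + 1), M = 0, N = 2/sqrt(64*u^2 + 4*v^2 + 1), assemble
  H = (EN − 2FM + GL) / (2(EG − F²)) = (64*u^2 + 16*v^2 + 5)/(64*u^2 + 4*v^2 + 1)^(3/2).
At (u, v) = (-2, 5/2): H = 361*sqrt(282)/79524.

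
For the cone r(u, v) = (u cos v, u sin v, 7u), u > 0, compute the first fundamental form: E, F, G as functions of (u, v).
E = 50;  F = 0;  G = u^2

Compute partials: r_u = (cos(v), sin(v), 7), r_v = (-u*sin(v), u*cos(v), 0). Then
  E = r_u · r_u = 50,
  F = r_u · r_v = 0,
  G = r_v · r_v = u^2.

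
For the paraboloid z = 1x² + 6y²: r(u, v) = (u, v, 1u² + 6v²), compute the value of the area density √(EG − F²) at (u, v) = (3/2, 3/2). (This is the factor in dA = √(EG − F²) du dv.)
√(EG − F²)|_{(3/2, 3/2)} = sqrt(334)

E = 4*u^2 + 1, F = 24*u*v, G = 144*v^2 + 1, so EG − F² = 4*u^2 + 144*v^2 + 1. Taking the positive square root: √(EG − F²) = sqrt(4*u^2 + 144*v^2 + 1). At (u, v) = (3/2, 3/2): sqrt(334).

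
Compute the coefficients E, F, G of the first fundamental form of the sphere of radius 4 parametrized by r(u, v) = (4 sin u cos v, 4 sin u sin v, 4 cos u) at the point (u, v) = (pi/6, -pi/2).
E = 16;  F = 0;  G = 4

Partials: r_u = (4*cos(u)*cos(v), 4*sin(v)*cos(u), -4*sin(u)), r_v = (-4*sin(u)*sin(v), 4*sin(u)*cos(v), 0). As functions of (u, v):
  E = r_u · r_u = 16,
  F = r_u · r_v = 0,
  G = r_v · r_v = 16*sin(u)^2.
Evaluating at (u, v) = (pi/6, -pi/2): E = 16, F = 0, G = 4.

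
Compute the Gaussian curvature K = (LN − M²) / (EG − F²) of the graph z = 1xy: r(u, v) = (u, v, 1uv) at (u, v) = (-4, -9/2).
K = -16/22201

Coefficients of the first fundamental form: E = v^2 + 1, F = u*v, G = u^2 + 1.
Coefficients of the second fundamental form: L = 0, M = 1/sqrt(u^2 + v^2 + 1), N = 0.
Assemble K = (LN − M²)/(EG − F²) = 1/((u^2*v^2 - (u^2 + 1)*(v^2 + 1))*(u^2 + v^2 + 1)). At (u, v) = (-4, -9/2): K = -16/22201.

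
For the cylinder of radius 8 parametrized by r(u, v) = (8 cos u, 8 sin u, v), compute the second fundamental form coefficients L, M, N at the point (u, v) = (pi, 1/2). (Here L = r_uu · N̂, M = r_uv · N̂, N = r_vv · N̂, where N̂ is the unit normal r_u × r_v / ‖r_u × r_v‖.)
L = -8;  M = 0;  N = 0

Compute the unit normal N̂(u, v) = (cos(u), sin(u), 0), and the second partials r_uu, r_uv, r_vv. Take dot products:
  L(u, v) = r_uu · N̂ = -8,
  M(u, v) = r_uv · N̂ = 0,
  N(u, v) = r_vv · N̂ = 0.
Evaluating at (u, v) = (pi, 1/2):
  L = -8, M = 0, N = 0.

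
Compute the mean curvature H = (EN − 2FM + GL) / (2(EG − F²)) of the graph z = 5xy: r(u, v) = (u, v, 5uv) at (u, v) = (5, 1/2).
H = -2500*sqrt(281)/2131947

With E = 25*v^2 + 1, F = 25*u*v, G = 25*u^2 + 1, L = 0, M = 5/sqrt(25*u^2 + 25*v^2 + 1), N = 0, assemble
  H = (EN − 2FM + GL) / (2(EG − F²)) = -125*u*v/(25*u^2 + 25*v^2 + 1)^(3/2).
At (u, v) = (5, 1/2): H = -2500*sqrt(281)/2131947.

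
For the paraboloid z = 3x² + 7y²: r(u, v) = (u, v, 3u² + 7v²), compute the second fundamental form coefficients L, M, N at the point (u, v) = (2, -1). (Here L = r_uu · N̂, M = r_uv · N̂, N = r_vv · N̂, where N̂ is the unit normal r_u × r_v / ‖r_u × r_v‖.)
L = 6*sqrt(341)/341;  M = 0;  N = 14*sqrt(341)/341

Compute the unit normal N̂(u, v) = (-6*u/sqrt(36*u^2 + 196*v^2 + 1), -14*v/sqrt(36*u^2 + 196*v^2 + 1), 1/sqrt(36*u^2 + 196*v^2 + 1)), and the second partials r_uu, r_uv, r_vv. Take dot products:
  L(u, v) = r_uu · N̂ = 6/sqrt(36*u^2 + 196*v^2 + 1),
  M(u, v) = r_uv · N̂ = 0,
  N(u, v) = r_vv · N̂ = 14/sqrt(36*u^2 + 196*v^2 + 1).
Evaluating at (u, v) = (2, -1):
  L = 6*sqrt(341)/341, M = 0, N = 14*sqrt(341)/341.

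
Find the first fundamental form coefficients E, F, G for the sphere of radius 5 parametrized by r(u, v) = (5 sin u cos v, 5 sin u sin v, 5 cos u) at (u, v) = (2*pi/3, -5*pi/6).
E = 25;  F = 0;  G = 75/4

Partials: r_u = (5*cos(u)*cos(v), 5*sin(v)*cos(u), -5*sin(u)), r_v = (-5*sin(u)*sin(v), 5*sin(u)*cos(v), 0). As functions of (u, v):
  E = r_u · r_u = 25,
  F = r_u · r_v = 0,
  G = r_v · r_v = 25*sin(u)^2.
Evaluating at (u, v) = (2*pi/3, -5*pi/6): E = 25, F = 0, G = 75/4.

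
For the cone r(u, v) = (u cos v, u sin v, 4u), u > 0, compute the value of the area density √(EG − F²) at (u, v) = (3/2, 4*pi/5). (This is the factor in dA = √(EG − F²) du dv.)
√(EG − F²)|_{(3/2, 4*pi/5)} = 3*sqrt(17)/2

E = 17, F = 0, G = u^2, so EG − F² = 17*u^2. Taking the positive square root: √(EG − F²) = sqrt(17)*Abs(u). At (u, v) = (3/2, 4*pi/5): 3*sqrt(17)/2.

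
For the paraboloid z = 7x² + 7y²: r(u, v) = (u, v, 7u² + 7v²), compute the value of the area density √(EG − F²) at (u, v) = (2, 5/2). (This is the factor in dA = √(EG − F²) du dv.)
√(EG − F²)|_{(2, 5/2)} = sqrt(2010)

E = 196*u^2 + 1, F = 196*u*v, G = 196*v^2 + 1, so EG − F² = 196*u^2 + 196*v^2 + 1. Taking the positive square root: √(EG − F²) = sqrt(196*u^2 + 196*v^2 + 1). At (u, v) = (2, 5/2): sqrt(2010).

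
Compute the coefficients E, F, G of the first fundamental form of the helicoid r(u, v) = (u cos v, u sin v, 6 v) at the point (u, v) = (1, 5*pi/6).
E = 1;  F = 0;  G = 37

Partials: r_u = (cos(v), sin(v), 0), r_v = (-u*sin(v), u*cos(v), 6). As functions of (u, v):
  E = r_u · r_u = 1,
  F = r_u · r_v = 0,
  G = r_v · r_v = u^2 + 36.
Evaluating at (u, v) = (1, 5*pi/6): E = 1, F = 0, G = 37.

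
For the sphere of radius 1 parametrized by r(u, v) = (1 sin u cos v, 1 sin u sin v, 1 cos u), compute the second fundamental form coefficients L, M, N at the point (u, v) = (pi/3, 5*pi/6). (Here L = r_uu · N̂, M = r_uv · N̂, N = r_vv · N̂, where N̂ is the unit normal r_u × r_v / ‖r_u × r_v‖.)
L = -1;  M = 0;  N = -3/4

Compute the unit normal N̂(u, v) = (sin(u)^2*cos(v)/Abs(sin(u)), sin(u)^2*sin(v)/Abs(sin(u)), sin(2*u)/(2*Abs(sin(u)))), and the second partials r_uu, r_uv, r_vv. Take dot products:
  L(u, v) = r_uu · N̂ = -sin(u)/Abs(sin(u)),
  M(u, v) = r_uv · N̂ = 0,
  N(u, v) = r_vv · N̂ = -sin(u)^3/Abs(sin(u)).
Evaluating at (u, v) = (pi/3, 5*pi/6):
  L = -1, M = 0, N = -3/4.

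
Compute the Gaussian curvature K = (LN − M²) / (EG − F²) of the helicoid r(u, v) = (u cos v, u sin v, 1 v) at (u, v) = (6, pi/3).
K = -1/1369

Coefficients of the first fundamental form: E = 1, F = 0, G = u^2 + 1.
Coefficients of the second fundamental form: L = 0, M = -1/sqrt(u^2 + 1), N = 0.
Assemble K = (LN − M²)/(EG − F²) = -1/(u^2 + 1)^2. At (u, v) = (6, pi/3): K = -1/1369.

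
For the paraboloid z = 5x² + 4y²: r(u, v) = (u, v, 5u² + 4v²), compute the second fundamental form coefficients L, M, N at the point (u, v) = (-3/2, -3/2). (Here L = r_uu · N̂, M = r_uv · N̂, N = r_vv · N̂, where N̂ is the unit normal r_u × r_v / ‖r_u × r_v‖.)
L = sqrt(370)/37;  M = 0;  N = 4*sqrt(370)/185

Compute the unit normal N̂(u, v) = (-10*u/sqrt(100*u^2 + 64*v^2 + 1), -8*v/sqrt(100*u^2 + 64*v^2 + 1), 1/sqrt(100*u^2 + 64*v^2 + 1)), and the second partials r_uu, r_uv, r_vv. Take dot products:
  L(u, v) = r_uu · N̂ = 10/sqrt(100*u^2 + 64*v^2 + 1),
  M(u, v) = r_uv · N̂ = 0,
  N(u, v) = r_vv · N̂ = 8/sqrt(100*u^2 + 64*v^2 + 1).
Evaluating at (u, v) = (-3/2, -3/2):
  L = sqrt(370)/37, M = 0, N = 4*sqrt(370)/185.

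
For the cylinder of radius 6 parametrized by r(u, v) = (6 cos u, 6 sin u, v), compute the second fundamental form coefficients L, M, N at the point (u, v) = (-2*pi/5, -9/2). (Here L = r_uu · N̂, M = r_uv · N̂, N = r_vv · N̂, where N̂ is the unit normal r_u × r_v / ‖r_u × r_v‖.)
L = -6;  M = 0;  N = 0

Compute the unit normal N̂(u, v) = (cos(u), sin(u), 0), and the second partials r_uu, r_uv, r_vv. Take dot products:
  L(u, v) = r_uu · N̂ = -6,
  M(u, v) = r_uv · N̂ = 0,
  N(u, v) = r_vv · N̂ = 0.
Evaluating at (u, v) = (-2*pi/5, -9/2):
  L = -6, M = 0, N = 0.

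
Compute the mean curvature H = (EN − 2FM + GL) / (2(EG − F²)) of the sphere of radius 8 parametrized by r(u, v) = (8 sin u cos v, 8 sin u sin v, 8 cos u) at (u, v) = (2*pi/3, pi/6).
H = -1/8

With E = 64, F = 0, G = 64*sin(u)^2, L = -8*sin(u)/Abs(sin(u)), M = 0, N = -8*sin(u)^3/Abs(sin(u)), assemble
  H = (EN − 2FM + GL) / (2(EG − F²)) = -sin(u)/(8*Abs(sin(u))).
At (u, v) = (2*pi/3, pi/6): H = -1/8.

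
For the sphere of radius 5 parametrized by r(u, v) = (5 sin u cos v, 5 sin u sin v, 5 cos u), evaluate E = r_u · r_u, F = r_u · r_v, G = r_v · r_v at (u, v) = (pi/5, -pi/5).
E = 25;  F = 0;  G = 125/8 - 25*sqrt(5)/8

Partials: r_u = (5*cos(u)*cos(v), 5*sin(v)*cos(u), -5*sin(u)), r_v = (-5*sin(u)*sin(v), 5*sin(u)*cos(v), 0). As functions of (u, v):
  E = r_u · r_u = 25,
  F = r_u · r_v = 0,
  G = r_v · r_v = 25*sin(u)^2.
Evaluating at (u, v) = (pi/5, -pi/5): E = 25, F = 0, G = 125/8 - 25*sqrt(5)/8.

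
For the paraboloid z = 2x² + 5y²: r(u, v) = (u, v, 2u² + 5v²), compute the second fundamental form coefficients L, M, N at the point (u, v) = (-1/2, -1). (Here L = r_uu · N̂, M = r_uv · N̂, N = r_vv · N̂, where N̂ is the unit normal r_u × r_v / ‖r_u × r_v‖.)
L = 4*sqrt(105)/105;  M = 0;  N = 2*sqrt(105)/21

Compute the unit normal N̂(u, v) = (-4*u/sqrt(16*u^2 + 100*v^2 + 1), -10*v/sqrt(16*u^2 + 100*v^2 + 1), 1/sqrt(16*u^2 + 100*v^2 + 1)), and the second partials r_uu, r_uv, r_vv. Take dot products:
  L(u, v) = r_uu · N̂ = 4/sqrt(16*u^2 + 100*v^2 + 1),
  M(u, v) = r_uv · N̂ = 0,
  N(u, v) = r_vv · N̂ = 10/sqrt(16*u^2 + 100*v^2 + 1).
Evaluating at (u, v) = (-1/2, -1):
  L = 4*sqrt(105)/105, M = 0, N = 2*sqrt(105)/21.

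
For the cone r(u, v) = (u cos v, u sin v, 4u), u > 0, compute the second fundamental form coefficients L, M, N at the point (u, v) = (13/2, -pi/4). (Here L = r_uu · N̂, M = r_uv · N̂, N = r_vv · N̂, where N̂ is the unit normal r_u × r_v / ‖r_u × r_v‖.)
L = 0;  M = 0;  N = 26*sqrt(17)/17

Compute the unit normal N̂(u, v) = (-4*sqrt(17)*u*cos(v)/(17*Abs(u)), -4*sqrt(17)*u*sin(v)/(17*Abs(u)), sqrt(17)*u/(17*Abs(u))), and the second partials r_uu, r_uv, r_vv. Take dot products:
  L(u, v) = r_uu · N̂ = 0,
  M(u, v) = r_uv · N̂ = 0,
  N(u, v) = r_vv · N̂ = 4*sqrt(17)*u^2/(17*Abs(u)).
Evaluating at (u, v) = (13/2, -pi/4):
  L = 0, M = 0, N = 26*sqrt(17)/17.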